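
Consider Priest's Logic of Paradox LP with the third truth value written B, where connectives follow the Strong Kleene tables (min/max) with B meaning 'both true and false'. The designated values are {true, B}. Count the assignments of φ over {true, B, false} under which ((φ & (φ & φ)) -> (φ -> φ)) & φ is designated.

2

φ=true: true ✓
φ=B: B ✓
φ=false: false ·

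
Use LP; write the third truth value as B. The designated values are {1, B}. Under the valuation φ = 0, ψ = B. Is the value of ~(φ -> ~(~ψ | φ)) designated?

~ψ = ~B = B
~ψ | φ = B | 0 = B
~(~ψ | φ) = ~B = B
φ -> ~(~ψ | φ) = 0 -> B = 1  [~0 | B]
~(φ -> ~(~ψ | φ)) = ~1 = 0
0 ∉ {1, B}.

No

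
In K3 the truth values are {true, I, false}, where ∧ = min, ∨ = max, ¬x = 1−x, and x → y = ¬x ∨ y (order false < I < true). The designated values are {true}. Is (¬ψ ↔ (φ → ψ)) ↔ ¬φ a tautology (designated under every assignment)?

No

Countermodel: ψ=true, φ=I gives I, which is not designated.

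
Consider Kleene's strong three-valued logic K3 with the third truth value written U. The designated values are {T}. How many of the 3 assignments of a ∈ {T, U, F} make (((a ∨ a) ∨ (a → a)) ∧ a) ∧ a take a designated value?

1

a=T: T ✓
a=U: U ·
a=F: F ·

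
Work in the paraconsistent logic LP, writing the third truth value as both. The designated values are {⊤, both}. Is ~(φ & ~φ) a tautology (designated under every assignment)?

Yes

Every assignment of φ over {⊤, both, ⊥} gives a value in {⊤, both}.
In particular, with φ=both: ~(φ & ~φ) = both.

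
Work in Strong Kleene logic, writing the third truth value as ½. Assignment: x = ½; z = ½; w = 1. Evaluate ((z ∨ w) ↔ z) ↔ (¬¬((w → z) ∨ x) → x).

½

z ∨ w = ½ ∨ 1 = 1
(z ∨ w) ↔ z = 1 ↔ ½ = ½
w → z = 1 → ½ = ½  [¬1 ∨ ½]
(w → z) ∨ x = ½ ∨ ½ = ½
¬((w → z) ∨ x) = ¬½ = ½
¬¬((w → z) ∨ x) = ¬½ = ½
¬¬((w → z) ∨ x) → x = ½ → ½ = ½
((z ∨ w) ↔ z) ↔ (¬¬((w → z) ∨ x) → x) = ½ ↔ ½ = ½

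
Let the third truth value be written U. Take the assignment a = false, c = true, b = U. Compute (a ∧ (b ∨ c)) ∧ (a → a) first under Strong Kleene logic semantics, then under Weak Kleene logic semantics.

false; U

In Strong Kleene logic: b ∨ c = U ∨ true = true
a ∧ (b ∨ c) = false ∧ true = false
a → a = false → false = true
(a ∧ (b ∨ c)) ∧ (a → a) = false ∧ true = false
In Weak Kleene logic: b ∨ c = U ∨ true = U
a ∧ (b ∨ c) = false ∧ U = U
a → a = false → false = true
(a ∧ (b ∨ c)) ∧ (a → a) = U ∧ true = U
They differ because Strong Kleene logic and Weak Kleene logic treat U differently under the binary connectives.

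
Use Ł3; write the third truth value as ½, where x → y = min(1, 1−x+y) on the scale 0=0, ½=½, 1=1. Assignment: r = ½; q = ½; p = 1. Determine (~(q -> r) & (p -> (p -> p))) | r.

q -> r = ½ -> ½ = 1  [min(1, 1−½+½)]
~(q -> r) = ~1 = 0
p -> p = 1 -> 1 = 1
p -> (p -> p) = 1 -> 1 = 1
~(q -> r) & (p -> (p -> p)) = 0 & 1 = 0
(~(q -> r) & (p -> (p -> p))) | r = 0 | ½ = ½

½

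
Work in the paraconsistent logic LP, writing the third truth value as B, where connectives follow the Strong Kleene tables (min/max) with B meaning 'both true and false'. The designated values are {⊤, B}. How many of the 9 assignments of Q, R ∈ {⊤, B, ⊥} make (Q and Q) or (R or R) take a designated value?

8

Of the 9 assignments, 8 give a value in {⊤, B}.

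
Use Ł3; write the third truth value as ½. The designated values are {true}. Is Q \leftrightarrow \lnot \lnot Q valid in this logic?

Every assignment of Q over {true, ½, false} gives a value in {true}.
In particular, with Q=½: Q \leftrightarrow \lnot \lnot Q = true.

Yes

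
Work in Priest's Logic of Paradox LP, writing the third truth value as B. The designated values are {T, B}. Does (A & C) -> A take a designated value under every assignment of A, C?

Every assignment of A, C over {T, B, F} gives a value in {T, B}.
In particular, with A=B, C=B: (A & C) -> A = B.

Yes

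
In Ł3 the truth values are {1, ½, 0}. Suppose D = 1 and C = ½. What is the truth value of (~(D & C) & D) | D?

1

D & C = 1 & ½ = ½
~(D & C) = ~½ = ½
~(D & C) & D = ½ & 1 = ½
(~(D & C) & D) | D = ½ | 1 = 1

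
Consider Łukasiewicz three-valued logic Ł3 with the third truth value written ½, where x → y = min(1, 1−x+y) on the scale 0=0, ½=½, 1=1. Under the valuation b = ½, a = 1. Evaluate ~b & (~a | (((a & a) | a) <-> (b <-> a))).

½

~b = ~½ = ½
~a = ~1 = 0
a & a = 1 & 1 = 1
(a & a) | a = 1 | 1 = 1
b <-> a = ½ <-> 1 = ½  [1 − |½−1|]
((a & a) | a) <-> (b <-> a) = 1 <-> ½ = ½
~a | (((a & a) | a) <-> (b <-> a)) = 0 | ½ = ½
~b & (~a | (((a & a) | a) <-> (b <-> a))) = ½ & ½ = ½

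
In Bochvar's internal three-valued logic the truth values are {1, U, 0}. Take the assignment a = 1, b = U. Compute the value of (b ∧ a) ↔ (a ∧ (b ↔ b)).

b ∧ a = U ∧ 1 = U
b ↔ b = U ↔ U = U
a ∧ (b ↔ b) = 1 ∧ U = U
(b ∧ a) ↔ (a ∧ (b ↔ b)) = U ↔ U = U

U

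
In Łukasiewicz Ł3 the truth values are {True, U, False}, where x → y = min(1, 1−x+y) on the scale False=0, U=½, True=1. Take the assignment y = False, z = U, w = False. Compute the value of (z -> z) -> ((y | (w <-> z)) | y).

z -> z = U -> U = True
w <-> z = False <-> U = U
y | (w <-> z) = False | U = U
(y | (w <-> z)) | y = U | False = U
(z -> z) -> ((y | (w <-> z)) | y) = True -> U = U

U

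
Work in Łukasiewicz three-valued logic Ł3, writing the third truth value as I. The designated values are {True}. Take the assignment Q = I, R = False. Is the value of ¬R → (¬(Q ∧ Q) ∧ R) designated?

¬R = ¬False = True
Q ∧ Q = I ∧ I = I
¬(Q ∧ Q) = ¬I = I
¬(Q ∧ Q) ∧ R = I ∧ False = False
¬R → (¬(Q ∧ Q) ∧ R) = True → False = False
False ∉ {True}.

No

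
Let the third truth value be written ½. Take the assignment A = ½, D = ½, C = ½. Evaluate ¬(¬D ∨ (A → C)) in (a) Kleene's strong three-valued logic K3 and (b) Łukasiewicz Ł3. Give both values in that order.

½; false

In Kleene's strong three-valued logic K3: ¬D = ¬½ = ½
A → C = ½ → ½ = ½
¬D ∨ (A → C) = ½ ∨ ½ = ½
¬(¬D ∨ (A → C)) = ¬½ = ½
In Łukasiewicz Ł3: ¬D = ¬½ = ½
A → C = ½ → ½ = true  [min(1, 1−½+½)]
¬D ∨ (A → C) = ½ ∨ true = true
¬(¬D ∨ (A → C)) = ¬true = false
They differ because Kleene's strong three-valued logic K3 and Łukasiewicz Ł3 treat ½ differently under implication.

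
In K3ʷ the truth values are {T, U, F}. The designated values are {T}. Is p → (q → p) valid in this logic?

Countermodel: p=T, q=U gives U, which is not designated.

No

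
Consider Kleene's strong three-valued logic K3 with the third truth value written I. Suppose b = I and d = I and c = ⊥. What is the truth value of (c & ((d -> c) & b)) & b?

⊥

d -> c = I -> ⊥ = I
(d -> c) & b = I & I = I
c & ((d -> c) & b) = ⊥ & I = ⊥
(c & ((d -> c) & b)) & b = ⊥ & I = ⊥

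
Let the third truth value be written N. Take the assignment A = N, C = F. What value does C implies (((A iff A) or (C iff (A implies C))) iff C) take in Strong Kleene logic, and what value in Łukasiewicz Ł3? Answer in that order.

T; T

In Strong Kleene logic: A iff A = N iff N = N
A implies C = N implies F = N  [not N or F]
C iff (A implies C) = F iff N = N
(A iff A) or (C iff (A implies C)) = N or N = N
((A iff A) or (C iff (A implies C))) iff C = N iff F = N
C implies (((A iff A) or (C iff (A implies C))) iff C) = F implies N = T
In Łukasiewicz Ł3: A iff A = N iff N = T  [1 − |½−½|]
A implies C = N implies F = N
C iff (A implies C) = F iff N = N
(A iff A) or (C iff (A implies C)) = T or N = T
((A iff A) or (C iff (A implies C))) iff C = T iff F = F
C implies (((A iff A) or (C iff (A implies C))) iff C) = F implies F = T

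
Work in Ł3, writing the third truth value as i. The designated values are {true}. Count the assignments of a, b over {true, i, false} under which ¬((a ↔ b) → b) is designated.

1

Designated under: (a=false, b=false).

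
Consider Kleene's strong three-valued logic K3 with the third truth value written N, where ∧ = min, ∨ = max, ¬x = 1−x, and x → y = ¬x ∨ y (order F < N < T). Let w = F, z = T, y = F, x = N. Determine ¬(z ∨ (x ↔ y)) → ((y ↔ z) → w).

T

x ↔ y = N ↔ F = N
z ∨ (x ↔ y) = T ∨ N = T
¬(z ∨ (x ↔ y)) = ¬T = F
y ↔ z = F ↔ T = F
(y ↔ z) → w = F → F = T
¬(z ∨ (x ↔ y)) → ((y ↔ z) → w) = F → T = T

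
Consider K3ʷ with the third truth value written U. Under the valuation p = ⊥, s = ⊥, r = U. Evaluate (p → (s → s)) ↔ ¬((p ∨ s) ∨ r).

U

s → s = ⊥ → ⊥ = ⊤
p → (s → s) = ⊥ → ⊤ = ⊤
p ∨ s = ⊥ ∨ ⊥ = ⊥
(p ∨ s) ∨ r = ⊥ ∨ U = U
¬((p ∨ s) ∨ r) = ¬U = U
(p → (s → s)) ↔ ¬((p ∨ s) ∨ r) = ⊤ ↔ U = U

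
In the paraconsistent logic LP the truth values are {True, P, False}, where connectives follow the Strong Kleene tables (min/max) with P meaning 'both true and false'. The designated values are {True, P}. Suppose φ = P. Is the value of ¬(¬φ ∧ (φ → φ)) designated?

Yes

¬φ = ¬P = P
φ → φ = P → P = P
¬φ ∧ (φ → φ) = P ∧ P = P
¬(¬φ ∧ (φ → φ)) = ¬P = P
P ∈ {True, P}.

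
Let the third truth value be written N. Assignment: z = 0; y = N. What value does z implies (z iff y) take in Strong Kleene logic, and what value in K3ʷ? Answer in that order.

1; N

In Strong Kleene logic: z iff y = 0 iff N = N
z implies (z iff y) = 0 implies N = 1  [not 0 or N]
In K3ʷ: z iff y = 0 iff N = N
z implies (z iff y) = 0 implies N = N  [any arg is the third value ⇒ result is the third value]
They differ because Strong Kleene logic and K3ʷ treat N differently under the binary connectives.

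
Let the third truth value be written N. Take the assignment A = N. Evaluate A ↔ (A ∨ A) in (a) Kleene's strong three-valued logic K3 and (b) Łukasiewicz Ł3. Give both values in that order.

N; ⊤

In Kleene's strong three-valued logic K3: A ∨ A = N ∨ N = N
A ↔ (A ∨ A) = N ↔ N = N
In Łukasiewicz Ł3: A ∨ A = N ∨ N = N
A ↔ (A ∨ A) = N ↔ N = ⊤  [1 − |½−½|]
They differ because Kleene's strong three-valued logic K3 and Łukasiewicz Ł3 treat N differently under implication.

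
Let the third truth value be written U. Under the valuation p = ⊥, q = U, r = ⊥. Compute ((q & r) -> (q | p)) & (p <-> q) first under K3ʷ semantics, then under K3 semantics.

U; U

In K3ʷ: q & r = U & ⊥ = U
q | p = U | ⊥ = U
(q & r) -> (q | p) = U -> U = U
p <-> q = ⊥ <-> U = U
((q & r) -> (q | p)) & (p <-> q) = U & U = U
In K3: q & r = U & ⊥ = ⊥
q | p = U | ⊥ = U
(q & r) -> (q | p) = ⊥ -> U = ⊤  [~⊥ | U]
p <-> q = ⊥ <-> U = U
((q & r) -> (q | p)) & (p <-> q) = ⊤ & U = U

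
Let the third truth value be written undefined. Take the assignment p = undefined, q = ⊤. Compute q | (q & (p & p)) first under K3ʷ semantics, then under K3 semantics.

undefined; ⊤

In K3ʷ: p & p = undefined & undefined = undefined
q & (p & p) = ⊤ & undefined = undefined
q | (q & (p & p)) = ⊤ | undefined = undefined
In K3: p & p = undefined & undefined = undefined
q & (p & p) = ⊤ & undefined = undefined
q | (q & (p & p)) = ⊤ | undefined = ⊤
They differ because K3ʷ and K3 treat undefined differently under the binary connectives.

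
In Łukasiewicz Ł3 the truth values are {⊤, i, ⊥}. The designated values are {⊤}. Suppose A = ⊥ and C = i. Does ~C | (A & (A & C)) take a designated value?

No

~C = ~i = i
A & C = ⊥ & i = ⊥
A & (A & C) = ⊥ & ⊥ = ⊥
~C | (A & (A & C)) = i | ⊥ = i
i ∉ {⊤}.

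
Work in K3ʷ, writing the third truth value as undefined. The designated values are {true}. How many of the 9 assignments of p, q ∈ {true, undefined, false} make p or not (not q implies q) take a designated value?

Designated under: (p=true, q=true); (p=true, q=false); (p=false, q=false).

3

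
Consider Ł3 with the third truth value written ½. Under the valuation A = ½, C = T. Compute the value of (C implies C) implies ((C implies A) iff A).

T

C implies C = T implies T = T
C implies A = T implies ½ = ½  [min(1, 1−1+½)]
(C implies A) iff A = ½ iff ½ = T
(C implies C) implies ((C implies A) iff A) = T implies T = T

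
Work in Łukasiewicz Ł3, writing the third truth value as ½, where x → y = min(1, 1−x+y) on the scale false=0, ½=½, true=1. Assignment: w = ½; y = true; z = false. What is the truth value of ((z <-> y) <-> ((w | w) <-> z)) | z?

½

z <-> y = false <-> true = false
w | w = ½ | ½ = ½
(w | w) <-> z = ½ <-> false = ½
(z <-> y) <-> ((w | w) <-> z) = false <-> ½ = ½
((z <-> y) <-> ((w | w) <-> z)) | z = ½ | false = ½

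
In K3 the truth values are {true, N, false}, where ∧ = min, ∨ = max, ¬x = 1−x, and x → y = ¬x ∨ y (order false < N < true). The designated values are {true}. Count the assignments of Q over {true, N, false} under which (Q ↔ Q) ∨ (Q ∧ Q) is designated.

Q=true: true ✓
Q=N: N ·
Q=false: true ✓

2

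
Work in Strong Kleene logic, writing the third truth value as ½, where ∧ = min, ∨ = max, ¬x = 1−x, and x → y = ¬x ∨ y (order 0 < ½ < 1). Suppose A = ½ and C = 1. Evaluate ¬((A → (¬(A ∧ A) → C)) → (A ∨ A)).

A ∧ A = ½ ∧ ½ = ½
¬(A ∧ A) = ¬½ = ½
¬(A ∧ A) → C = ½ → 1 = 1  [¬½ ∨ 1]
A → (¬(A ∧ A) → C) = ½ → 1 = 1
A ∨ A = ½ ∨ ½ = ½
(A → (¬(A ∧ A) → C)) → (A ∨ A) = 1 → ½ = ½
¬((A → (¬(A ∧ A) → C)) → (A ∨ A)) = ¬½ = ½

½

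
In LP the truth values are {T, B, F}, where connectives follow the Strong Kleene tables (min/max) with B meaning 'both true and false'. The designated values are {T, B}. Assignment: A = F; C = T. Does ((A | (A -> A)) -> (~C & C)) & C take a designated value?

No

A -> A = F -> F = T
A | (A -> A) = F | T = T
~C = ~T = F
~C & C = F & T = F
(A | (A -> A)) -> (~C & C) = T -> F = F
((A | (A -> A)) -> (~C & C)) & C = F & T = F
F ∉ {T, B}.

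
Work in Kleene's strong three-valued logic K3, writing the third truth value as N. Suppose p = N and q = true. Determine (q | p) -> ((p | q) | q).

q | p = true | N = true
p | q = N | true = true
(p | q) | q = true | true = true
(q | p) -> ((p | q) | q) = true -> true = true

true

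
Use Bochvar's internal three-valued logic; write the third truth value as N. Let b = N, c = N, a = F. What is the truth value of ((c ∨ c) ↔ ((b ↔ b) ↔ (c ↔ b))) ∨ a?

N

c ∨ c = N ∨ N = N
b ↔ b = N ↔ N = N
c ↔ b = N ↔ N = N
(b ↔ b) ↔ (c ↔ b) = N ↔ N = N
(c ∨ c) ↔ ((b ↔ b) ↔ (c ↔ b)) = N ↔ N = N
((c ∨ c) ↔ ((b ↔ b) ↔ (c ↔ b))) ∨ a = N ∨ F = N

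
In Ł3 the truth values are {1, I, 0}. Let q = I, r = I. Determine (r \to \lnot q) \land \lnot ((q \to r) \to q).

\lnot q = \lnot I = I
r \to \lnot q = I \to I = 1  [min(1, 1−½+½)]
q \to r = I \to I = 1
(q \to r) \to q = 1 \to I = I
\lnot ((q \to r) \to q) = \lnot I = I
(r \to \lnot q) \land \lnot ((q \to r) \to q) = 1 \land I = I

I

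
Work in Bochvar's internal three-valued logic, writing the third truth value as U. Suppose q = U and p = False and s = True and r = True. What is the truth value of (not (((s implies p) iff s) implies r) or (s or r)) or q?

s implies p = True implies False = False
(s implies p) iff s = False iff True = False
((s implies p) iff s) implies r = False implies True = True
not (((s implies p) iff s) implies r) = not True = False
s or r = True or True = True
not (((s implies p) iff s) implies r) or (s or r) = False or True = True
(not (((s implies p) iff s) implies r) or (s or r)) or q = True or U = U

U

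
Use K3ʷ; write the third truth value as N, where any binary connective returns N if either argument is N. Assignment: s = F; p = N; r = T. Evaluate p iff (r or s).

N

r or s = T or F = T
p iff (r or s) = N iff T = N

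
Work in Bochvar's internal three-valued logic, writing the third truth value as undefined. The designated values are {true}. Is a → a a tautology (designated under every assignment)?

No

Countermodel: a=undefined gives undefined, which is not designated.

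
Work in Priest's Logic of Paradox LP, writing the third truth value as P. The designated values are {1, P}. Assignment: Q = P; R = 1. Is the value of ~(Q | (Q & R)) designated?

Q & R = P & 1 = P
Q | (Q & R) = P | P = P
~(Q | (Q & R)) = ~P = P
P ∈ {1, P}.

Yes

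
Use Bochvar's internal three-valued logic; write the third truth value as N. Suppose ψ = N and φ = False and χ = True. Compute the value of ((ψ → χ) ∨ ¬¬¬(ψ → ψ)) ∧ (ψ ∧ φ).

ψ → χ = N → True = N  [any arg is the third value ⇒ result is the third value]
ψ → ψ = N → N = N
¬(ψ → ψ) = ¬N = N
¬¬(ψ → ψ) = ¬N = N
¬¬¬(ψ → ψ) = ¬N = N
(ψ → χ) ∨ ¬¬¬(ψ → ψ) = N ∨ N = N
ψ ∧ φ = N ∧ False = N
((ψ → χ) ∨ ¬¬¬(ψ → ψ)) ∧ (ψ ∧ φ) = N ∧ N = N

N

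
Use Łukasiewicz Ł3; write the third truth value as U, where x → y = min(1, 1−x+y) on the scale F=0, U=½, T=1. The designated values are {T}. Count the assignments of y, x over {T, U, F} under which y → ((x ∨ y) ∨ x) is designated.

Of the 9 assignments, 9 give a value in {T}.

9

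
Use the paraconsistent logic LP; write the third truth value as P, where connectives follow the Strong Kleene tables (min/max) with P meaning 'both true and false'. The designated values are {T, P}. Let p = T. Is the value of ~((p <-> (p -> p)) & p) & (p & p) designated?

p -> p = T -> T = T
p <-> (p -> p) = T <-> T = T
(p <-> (p -> p)) & p = T & T = T
~((p <-> (p -> p)) & p) = ~T = F
p & p = T & T = T
~((p <-> (p -> p)) & p) & (p & p) = F & T = F
F ∉ {T, P}.

No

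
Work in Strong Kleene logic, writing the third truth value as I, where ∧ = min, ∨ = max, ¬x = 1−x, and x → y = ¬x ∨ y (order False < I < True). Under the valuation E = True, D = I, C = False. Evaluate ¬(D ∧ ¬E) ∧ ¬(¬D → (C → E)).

False

¬E = ¬True = False
D ∧ ¬E = I ∧ False = False
¬(D ∧ ¬E) = ¬False = True
¬D = ¬I = I
C → E = False → True = True
¬D → (C → E) = I → True = True  [¬I ∨ True]
¬(¬D → (C → E)) = ¬True = False
¬(D ∧ ¬E) ∧ ¬(¬D → (C → E)) = True ∧ False = False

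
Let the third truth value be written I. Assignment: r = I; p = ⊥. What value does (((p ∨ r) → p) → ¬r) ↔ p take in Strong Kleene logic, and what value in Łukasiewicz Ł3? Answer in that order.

In Strong Kleene logic: p ∨ r = ⊥ ∨ I = I
(p ∨ r) → p = I → ⊥ = I
¬r = ¬I = I
((p ∨ r) → p) → ¬r = I → I = I
(((p ∨ r) → p) → ¬r) ↔ p = I ↔ ⊥ = I
In Łukasiewicz Ł3: p ∨ r = ⊥ ∨ I = I
(p ∨ r) → p = I → ⊥ = I  [min(1, 1−½+0)]
¬r = ¬I = I
((p ∨ r) → p) → ¬r = I → I = ⊤
(((p ∨ r) → p) → ¬r) ↔ p = ⊤ ↔ ⊥ = ⊥
They differ because Strong Kleene logic and Łukasiewicz Ł3 treat I differently under implication.

I; ⊥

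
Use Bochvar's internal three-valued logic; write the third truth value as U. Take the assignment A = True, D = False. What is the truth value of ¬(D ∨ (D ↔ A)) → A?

True

D ↔ A = False ↔ True = False
D ∨ (D ↔ A) = False ∨ False = False
¬(D ∨ (D ↔ A)) = ¬False = True
¬(D ∨ (D ↔ A)) → A = True → True = True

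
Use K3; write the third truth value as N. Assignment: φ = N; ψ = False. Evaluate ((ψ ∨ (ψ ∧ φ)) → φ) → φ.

ψ ∧ φ = False ∧ N = False
ψ ∨ (ψ ∧ φ) = False ∨ False = False
(ψ ∨ (ψ ∧ φ)) → φ = False → N = True
((ψ ∨ (ψ ∧ φ)) → φ) → φ = True → N = N

N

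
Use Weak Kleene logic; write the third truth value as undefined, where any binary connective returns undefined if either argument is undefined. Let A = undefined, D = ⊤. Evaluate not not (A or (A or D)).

A or D = undefined or ⊤ = undefined
A or (A or D) = undefined or undefined = undefined
not (A or (A or D)) = not undefined = undefined
not not (A or (A or D)) = not undefined = undefined

undefined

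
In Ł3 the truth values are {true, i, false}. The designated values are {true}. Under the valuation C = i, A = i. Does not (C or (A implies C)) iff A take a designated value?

A implies C = i implies i = true  [min(1, 1−½+½)]
C or (A implies C) = i or true = true
not (C or (A implies C)) = not true = false
not (C or (A implies C)) iff A = false iff i = i
i ∉ {true}.

No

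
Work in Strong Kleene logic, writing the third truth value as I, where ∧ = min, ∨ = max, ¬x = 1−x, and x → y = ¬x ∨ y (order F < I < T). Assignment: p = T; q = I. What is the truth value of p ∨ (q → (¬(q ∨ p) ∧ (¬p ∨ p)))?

q ∨ p = I ∨ T = T
¬(q ∨ p) = ¬T = F
¬p = ¬T = F
¬p ∨ p = F ∨ T = T
¬(q ∨ p) ∧ (¬p ∨ p) = F ∧ T = F
q → (¬(q ∨ p) ∧ (¬p ∨ p)) = I → F = I
p ∨ (q → (¬(q ∨ p) ∧ (¬p ∨ p))) = T ∨ I = T

T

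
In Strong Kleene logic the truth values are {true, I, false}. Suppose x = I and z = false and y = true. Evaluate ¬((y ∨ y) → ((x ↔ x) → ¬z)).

false

y ∨ y = true ∨ true = true
x ↔ x = I ↔ I = I
¬z = ¬false = true
(x ↔ x) → ¬z = I → true = true  [¬I ∨ true]
(y ∨ y) → ((x ↔ x) → ¬z) = true → true = true
¬((y ∨ y) → ((x ↔ x) → ¬z)) = ¬true = false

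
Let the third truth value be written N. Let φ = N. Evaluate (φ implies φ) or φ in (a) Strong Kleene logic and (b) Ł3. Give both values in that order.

N; true

In Strong Kleene logic: φ implies φ = N implies N = N  [not N or N]
(φ implies φ) or φ = N or N = N
In Ł3: φ implies φ = N implies N = true  [min(1, 1−½+½)]
(φ implies φ) or φ = true or N = true
They differ because Strong Kleene logic and Ł3 treat N differently under implication.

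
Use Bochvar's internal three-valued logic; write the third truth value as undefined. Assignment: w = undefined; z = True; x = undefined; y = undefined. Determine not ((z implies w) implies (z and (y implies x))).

z implies w = True implies undefined = undefined
y implies x = undefined implies undefined = undefined
z and (y implies x) = True and undefined = undefined
(z implies w) implies (z and (y implies x)) = undefined implies undefined = undefined
not ((z implies w) implies (z and (y implies x))) = not undefined = undefined

undefined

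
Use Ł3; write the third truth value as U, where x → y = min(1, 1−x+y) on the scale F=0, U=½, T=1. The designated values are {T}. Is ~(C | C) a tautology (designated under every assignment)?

Countermodel: C=T gives F, which is not designated.

No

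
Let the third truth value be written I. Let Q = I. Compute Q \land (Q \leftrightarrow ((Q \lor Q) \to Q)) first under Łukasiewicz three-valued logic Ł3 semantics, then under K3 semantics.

In Łukasiewicz three-valued logic Ł3: Q \lor Q = I \lor I = I
(Q \lor Q) \to Q = I \to I = 1  [min(1, 1−½+½)]
Q \leftrightarrow ((Q \lor Q) \to Q) = I \leftrightarrow 1 = I
Q \land (Q \leftrightarrow ((Q \lor Q) \to Q)) = I \land I = I
In K3: Q \lor Q = I \lor I = I
(Q \lor Q) \to Q = I \to I = I  [\lnot I \lor I]
Q \leftrightarrow ((Q \lor Q) \to Q) = I \leftrightarrow I = I
Q \land (Q \leftrightarrow ((Q \lor Q) \to Q)) = I \land I = I

I; I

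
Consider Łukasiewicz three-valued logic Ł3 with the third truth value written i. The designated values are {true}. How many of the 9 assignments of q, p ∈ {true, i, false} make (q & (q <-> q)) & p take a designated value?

1

Designated under: (q=true, p=true).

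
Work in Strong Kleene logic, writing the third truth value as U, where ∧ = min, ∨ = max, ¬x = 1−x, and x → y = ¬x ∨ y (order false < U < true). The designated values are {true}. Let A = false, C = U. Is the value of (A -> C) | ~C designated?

A -> C = false -> U = true  [~false | U]
~C = ~U = U
(A -> C) | ~C = true | U = true
true ∈ {true}.

Yes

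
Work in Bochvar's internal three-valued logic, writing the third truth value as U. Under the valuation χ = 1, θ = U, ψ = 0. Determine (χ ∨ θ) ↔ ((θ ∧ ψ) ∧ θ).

U

χ ∨ θ = 1 ∨ U = U
θ ∧ ψ = U ∧ 0 = U
(θ ∧ ψ) ∧ θ = U ∧ U = U
(χ ∨ θ) ↔ ((θ ∧ ψ) ∧ θ) = U ↔ U = U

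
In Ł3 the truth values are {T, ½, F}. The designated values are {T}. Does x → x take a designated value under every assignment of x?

Every assignment of x over {T, ½, F} gives a value in {T}.
In particular, with x=½: x → x = T.

Yes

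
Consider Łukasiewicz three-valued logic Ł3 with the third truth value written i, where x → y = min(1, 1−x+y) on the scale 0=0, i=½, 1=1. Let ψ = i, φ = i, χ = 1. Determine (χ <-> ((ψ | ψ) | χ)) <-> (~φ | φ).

ψ | ψ = i | i = i
(ψ | ψ) | χ = i | 1 = 1
χ <-> ((ψ | ψ) | χ) = 1 <-> 1 = 1
~φ = ~i = i
~φ | φ = i | i = i
(χ <-> ((ψ | ψ) | χ)) <-> (~φ | φ) = 1 <-> i = i

i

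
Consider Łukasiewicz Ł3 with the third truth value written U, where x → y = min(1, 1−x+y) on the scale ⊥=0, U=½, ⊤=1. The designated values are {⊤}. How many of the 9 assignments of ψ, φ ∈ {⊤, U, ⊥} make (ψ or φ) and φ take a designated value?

Designated under: (ψ=⊤, φ=⊤); (ψ=U, φ=⊤); (ψ=⊥, φ=⊤).

3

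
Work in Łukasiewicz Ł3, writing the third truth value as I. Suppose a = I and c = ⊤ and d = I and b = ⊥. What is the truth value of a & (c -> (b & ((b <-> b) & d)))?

b <-> b = ⊥ <-> ⊥ = ⊤
(b <-> b) & d = ⊤ & I = I
b & ((b <-> b) & d) = ⊥ & I = ⊥
c -> (b & ((b <-> b) & d)) = ⊤ -> ⊥ = ⊥
a & (c -> (b & ((b <-> b) & d))) = I & ⊥ = ⊥

⊥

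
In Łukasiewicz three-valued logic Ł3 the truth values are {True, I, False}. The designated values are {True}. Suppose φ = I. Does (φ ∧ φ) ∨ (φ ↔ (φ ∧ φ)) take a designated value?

φ ∧ φ = I ∧ I = I
φ ∧ φ = I ∧ I = I
φ ↔ (φ ∧ φ) = I ↔ I = True
(φ ∧ φ) ∨ (φ ↔ (φ ∧ φ)) = I ∨ True = True
True ∈ {True}.

Yes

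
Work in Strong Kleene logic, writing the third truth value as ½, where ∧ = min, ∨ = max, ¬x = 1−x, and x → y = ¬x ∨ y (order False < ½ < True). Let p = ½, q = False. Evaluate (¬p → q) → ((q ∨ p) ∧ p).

½

¬p = ¬½ = ½
¬p → q = ½ → False = ½  [¬½ ∨ False]
q ∨ p = False ∨ ½ = ½
(q ∨ p) ∧ p = ½ ∧ ½ = ½
(¬p → q) → ((q ∨ p) ∧ p) = ½ → ½ = ½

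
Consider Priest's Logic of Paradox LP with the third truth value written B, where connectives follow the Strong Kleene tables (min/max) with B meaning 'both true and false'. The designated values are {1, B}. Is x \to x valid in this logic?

Every assignment of x over {1, B, 0} gives a value in {1, B}.
In particular, with x=B: x \to x = B.

Yes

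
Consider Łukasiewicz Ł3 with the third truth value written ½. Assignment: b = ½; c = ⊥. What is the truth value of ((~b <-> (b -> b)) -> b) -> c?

~b = ~½ = ½
b -> b = ½ -> ½ = ⊤
~b <-> (b -> b) = ½ <-> ⊤ = ½
(~b <-> (b -> b)) -> b = ½ -> ½ = ⊤
((~b <-> (b -> b)) -> b) -> c = ⊤ -> ⊥ = ⊥

⊥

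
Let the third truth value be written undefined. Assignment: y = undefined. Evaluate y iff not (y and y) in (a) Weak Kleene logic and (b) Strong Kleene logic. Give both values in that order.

In Weak Kleene logic: y and y = undefined and undefined = undefined
not (y and y) = not undefined = undefined
y iff not (y and y) = undefined iff undefined = undefined
In Strong Kleene logic: y and y = undefined and undefined = undefined
not (y and y) = not undefined = undefined
y iff not (y and y) = undefined iff undefined = undefined

undefined; undefined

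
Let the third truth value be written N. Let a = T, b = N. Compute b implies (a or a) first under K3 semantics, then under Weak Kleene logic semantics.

T; N

In K3: a or a = T or T = T
b implies (a or a) = N implies T = T  [not N or T]
In Weak Kleene logic: a or a = T or T = T
b implies (a or a) = N implies T = N  [any arg is the third value ⇒ result is the third value]
They differ because K3 and Weak Kleene logic treat N differently under the binary connectives.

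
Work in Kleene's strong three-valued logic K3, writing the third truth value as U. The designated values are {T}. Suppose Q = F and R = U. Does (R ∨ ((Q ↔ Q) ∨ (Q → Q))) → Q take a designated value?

Q ↔ Q = F ↔ F = T
Q → Q = F → F = T
(Q ↔ Q) ∨ (Q → Q) = T ∨ T = T
R ∨ ((Q ↔ Q) ∨ (Q → Q)) = U ∨ T = T
(R ∨ ((Q ↔ Q) ∨ (Q → Q))) → Q = T → F = F
F ∉ {T}.

No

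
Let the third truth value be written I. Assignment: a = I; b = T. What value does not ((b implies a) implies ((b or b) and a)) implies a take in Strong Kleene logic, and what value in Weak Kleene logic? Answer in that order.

In Strong Kleene logic: b implies a = T implies I = I
b or b = T or T = T
(b or b) and a = T and I = I
(b implies a) implies ((b or b) and a) = I implies I = I
not ((b implies a) implies ((b or b) and a)) = not I = I
not ((b implies a) implies ((b or b) and a)) implies a = I implies I = I
In Weak Kleene logic: b implies a = T implies I = I  [any arg is the third value ⇒ result is the third value]
b or b = T or T = T
(b or b) and a = T and I = I
(b implies a) implies ((b or b) and a) = I implies I = I
not ((b implies a) implies ((b or b) and a)) = not I = I
not ((b implies a) implies ((b or b) and a)) implies a = I implies I = I

I; I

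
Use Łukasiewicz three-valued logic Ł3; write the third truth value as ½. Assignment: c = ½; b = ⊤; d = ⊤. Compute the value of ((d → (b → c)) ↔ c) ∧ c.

b → c = ⊤ → ½ = ½  [min(1, 1−1+½)]
d → (b → c) = ⊤ → ½ = ½
(d → (b → c)) ↔ c = ½ ↔ ½ = ⊤
((d → (b → c)) ↔ c) ∧ c = ⊤ ∧ ½ = ½

½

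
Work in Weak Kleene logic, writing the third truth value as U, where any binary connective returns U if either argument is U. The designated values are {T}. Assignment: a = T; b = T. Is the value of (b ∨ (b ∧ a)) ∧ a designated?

b ∧ a = T ∧ T = T
b ∨ (b ∧ a) = T ∨ T = T
(b ∨ (b ∧ a)) ∧ a = T ∧ T = T
T ∈ {T}.

Yes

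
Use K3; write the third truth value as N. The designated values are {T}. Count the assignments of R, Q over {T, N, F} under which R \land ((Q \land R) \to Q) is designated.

2

Designated under: (R=T, Q=T); (R=T, Q=F).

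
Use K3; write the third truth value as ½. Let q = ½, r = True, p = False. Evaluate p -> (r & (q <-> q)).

True

q <-> q = ½ <-> ½ = ½
r & (q <-> q) = True & ½ = ½
p -> (r & (q <-> q)) = False -> ½ = True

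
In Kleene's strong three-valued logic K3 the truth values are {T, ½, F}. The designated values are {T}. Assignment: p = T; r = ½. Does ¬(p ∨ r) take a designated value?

No

p ∨ r = T ∨ ½ = T
¬(p ∨ r) = ¬T = F
F ∉ {T}.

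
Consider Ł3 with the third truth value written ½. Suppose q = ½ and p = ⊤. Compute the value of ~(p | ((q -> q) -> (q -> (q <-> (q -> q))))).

q -> q = ½ -> ½ = ⊤  [min(1, 1−½+½)]
q -> q = ½ -> ½ = ⊤
q <-> (q -> q) = ½ <-> ⊤ = ½
q -> (q <-> (q -> q)) = ½ -> ½ = ⊤
(q -> q) -> (q -> (q <-> (q -> q))) = ⊤ -> ⊤ = ⊤
p | ((q -> q) -> (q -> (q <-> (q -> q)))) = ⊤ | ⊤ = ⊤
~(p | ((q -> q) -> (q -> (q <-> (q -> q))))) = ~⊤ = ⊥

⊥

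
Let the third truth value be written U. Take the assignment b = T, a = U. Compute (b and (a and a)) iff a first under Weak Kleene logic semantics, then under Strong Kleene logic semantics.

U; U

In Weak Kleene logic: a and a = U and U = U
b and (a and a) = T and U = U
(b and (a and a)) iff a = U iff U = U
In Strong Kleene logic: a and a = U and U = U
b and (a and a) = T and U = U
(b and (a and a)) iff a = U iff U = U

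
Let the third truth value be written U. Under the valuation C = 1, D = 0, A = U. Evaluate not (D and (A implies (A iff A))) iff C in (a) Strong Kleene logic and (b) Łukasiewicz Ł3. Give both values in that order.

1; 1

In Strong Kleene logic: A iff A = U iff U = U
A implies (A iff A) = U implies U = U  [not U or U]
D and (A implies (A iff A)) = 0 and U = 0
not (D and (A implies (A iff A))) = not 0 = 1
not (D and (A implies (A iff A))) iff C = 1 iff 1 = 1
In Łukasiewicz Ł3: A iff A = U iff U = 1
A implies (A iff A) = U implies 1 = 1
D and (A implies (A iff A)) = 0 and 1 = 0
not (D and (A implies (A iff A))) = not 0 = 1
not (D and (A implies (A iff A))) iff C = 1 iff 1 = 1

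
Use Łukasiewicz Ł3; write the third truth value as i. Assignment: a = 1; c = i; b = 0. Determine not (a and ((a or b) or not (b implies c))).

a or b = 1 or 0 = 1
b implies c = 0 implies i = 1
not (b implies c) = not 1 = 0
(a or b) or not (b implies c) = 1 or 0 = 1
a and ((a or b) or not (b implies c)) = 1 and 1 = 1
not (a and ((a or b) or not (b implies c))) = not 1 = 0

0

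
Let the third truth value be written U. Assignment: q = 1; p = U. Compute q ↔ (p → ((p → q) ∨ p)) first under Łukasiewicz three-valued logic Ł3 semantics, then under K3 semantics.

In Łukasiewicz three-valued logic Ł3: p → q = U → 1 = 1  [min(1, 1−½+1)]
(p → q) ∨ p = 1 ∨ U = 1
p → ((p → q) ∨ p) = U → 1 = 1
q ↔ (p → ((p → q) ∨ p)) = 1 ↔ 1 = 1
In K3: p → q = U → 1 = 1  [¬U ∨ 1]
(p → q) ∨ p = 1 ∨ U = 1
p → ((p → q) ∨ p) = U → 1 = 1
q ↔ (p → ((p → q) ∨ p)) = 1 ↔ 1 = 1

1; 1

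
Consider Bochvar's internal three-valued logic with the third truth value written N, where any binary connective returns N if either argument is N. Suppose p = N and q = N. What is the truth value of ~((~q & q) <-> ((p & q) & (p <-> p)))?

~q = ~N = N
~q & q = N & N = N
p & q = N & N = N
p <-> p = N <-> N = N
(p & q) & (p <-> p) = N & N = N
(~q & q) <-> ((p & q) & (p <-> p)) = N <-> N = N
~((~q & q) <-> ((p & q) & (p <-> p))) = ~N = N

N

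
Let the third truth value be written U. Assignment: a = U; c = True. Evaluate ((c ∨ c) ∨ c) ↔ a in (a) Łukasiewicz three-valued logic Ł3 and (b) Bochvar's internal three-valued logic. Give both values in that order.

U; U

In Łukasiewicz three-valued logic Ł3: c ∨ c = True ∨ True = True
(c ∨ c) ∨ c = True ∨ True = True
((c ∨ c) ∨ c) ↔ a = True ↔ U = U  [1 − |1−½|]
In Bochvar's internal three-valued logic: c ∨ c = True ∨ True = True
(c ∨ c) ∨ c = True ∨ True = True
((c ∨ c) ∨ c) ↔ a = True ↔ U = U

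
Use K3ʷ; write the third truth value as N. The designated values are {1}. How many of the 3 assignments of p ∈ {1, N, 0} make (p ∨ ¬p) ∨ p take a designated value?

p=1: 1 ✓
p=N: N ·
p=0: 1 ✓

2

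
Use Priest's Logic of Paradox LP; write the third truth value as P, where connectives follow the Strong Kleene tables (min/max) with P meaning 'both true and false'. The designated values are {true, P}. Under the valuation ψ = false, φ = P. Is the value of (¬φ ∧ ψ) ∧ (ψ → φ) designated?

No

¬φ = ¬P = P
¬φ ∧ ψ = P ∧ false = false
ψ → φ = false → P = true  [¬false ∨ P]
(¬φ ∧ ψ) ∧ (ψ → φ) = false ∧ true = false
false ∉ {true, P}.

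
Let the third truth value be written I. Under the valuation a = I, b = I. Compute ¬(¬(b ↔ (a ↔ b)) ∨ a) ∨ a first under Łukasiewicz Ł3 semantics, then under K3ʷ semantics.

In Łukasiewicz Ł3: a ↔ b = I ↔ I = True
b ↔ (a ↔ b) = I ↔ True = I
¬(b ↔ (a ↔ b)) = ¬I = I
¬(b ↔ (a ↔ b)) ∨ a = I ∨ I = I
¬(¬(b ↔ (a ↔ b)) ∨ a) = ¬I = I
¬(¬(b ↔ (a ↔ b)) ∨ a) ∨ a = I ∨ I = I
In K3ʷ: a ↔ b = I ↔ I = I
b ↔ (a ↔ b) = I ↔ I = I
¬(b ↔ (a ↔ b)) = ¬I = I
¬(b ↔ (a ↔ b)) ∨ a = I ∨ I = I
¬(¬(b ↔ (a ↔ b)) ∨ a) = ¬I = I
¬(¬(b ↔ (a ↔ b)) ∨ a) ∨ a = I ∨ I = I

I; I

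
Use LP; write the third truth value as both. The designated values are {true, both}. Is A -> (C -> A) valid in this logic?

Yes

Every assignment of A, C over {true, both, false} gives a value in {true, both}.
In particular, with A=both, C=both: A -> (C -> A) = both.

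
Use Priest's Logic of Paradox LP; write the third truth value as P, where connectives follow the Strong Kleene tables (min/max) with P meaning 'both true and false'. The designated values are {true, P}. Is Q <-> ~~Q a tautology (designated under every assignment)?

Yes

Every assignment of Q over {true, P, false} gives a value in {true, P}.
In particular, with Q=P: Q <-> ~~Q = P.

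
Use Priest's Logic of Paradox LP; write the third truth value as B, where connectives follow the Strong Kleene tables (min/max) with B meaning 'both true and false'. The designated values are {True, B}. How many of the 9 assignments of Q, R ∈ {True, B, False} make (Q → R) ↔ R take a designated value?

8

Of the 9 assignments, 8 give a value in {True, B}.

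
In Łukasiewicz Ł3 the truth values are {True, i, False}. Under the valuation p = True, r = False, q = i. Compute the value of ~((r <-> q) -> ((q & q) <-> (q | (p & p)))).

False

r <-> q = False <-> i = i
q & q = i & i = i
p & p = True & True = True
q | (p & p) = i | True = True
(q & q) <-> (q | (p & p)) = i <-> True = i
(r <-> q) -> ((q & q) <-> (q | (p & p))) = i -> i = True
~((r <-> q) -> ((q & q) <-> (q | (p & p)))) = ~True = False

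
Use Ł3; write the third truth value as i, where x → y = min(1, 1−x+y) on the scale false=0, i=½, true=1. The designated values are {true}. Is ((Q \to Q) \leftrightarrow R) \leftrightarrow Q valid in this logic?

No

Countermodel: Q=true, R=i gives i, which is not designated.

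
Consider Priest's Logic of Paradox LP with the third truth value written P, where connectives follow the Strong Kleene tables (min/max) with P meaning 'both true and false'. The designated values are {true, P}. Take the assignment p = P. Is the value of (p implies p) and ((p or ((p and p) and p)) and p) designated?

p implies p = P implies P = P  [not P or P]
p and p = P and P = P
(p and p) and p = P and P = P
p or ((p and p) and p) = P or P = P
(p or ((p and p) and p)) and p = P and P = P
(p implies p) and ((p or ((p and p) and p)) and p) = P and P = P
P ∈ {true, P}.

Yes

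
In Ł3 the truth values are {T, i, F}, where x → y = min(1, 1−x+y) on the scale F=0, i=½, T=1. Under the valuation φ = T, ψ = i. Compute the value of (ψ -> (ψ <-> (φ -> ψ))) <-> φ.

φ -> ψ = T -> i = i  [min(1, 1−1+½)]
ψ <-> (φ -> ψ) = i <-> i = T
ψ -> (ψ <-> (φ -> ψ)) = i -> T = T
(ψ -> (ψ <-> (φ -> ψ))) <-> φ = T <-> T = T

T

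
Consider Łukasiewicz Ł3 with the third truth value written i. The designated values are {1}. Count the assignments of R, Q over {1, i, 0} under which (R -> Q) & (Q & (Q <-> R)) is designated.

Designated under: (R=1, Q=1).

1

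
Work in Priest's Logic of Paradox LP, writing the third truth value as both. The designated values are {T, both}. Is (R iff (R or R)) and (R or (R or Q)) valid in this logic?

Countermodel: R=F, Q=F gives F, which is not designated.

No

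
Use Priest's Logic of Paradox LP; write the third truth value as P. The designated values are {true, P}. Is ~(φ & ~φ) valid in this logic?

Every assignment of φ over {true, P, false} gives a value in {true, P}.
In particular, with φ=P: ~(φ & ~φ) = P.

Yes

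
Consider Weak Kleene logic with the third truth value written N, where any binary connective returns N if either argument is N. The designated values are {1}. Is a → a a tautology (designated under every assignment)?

Countermodel: a=N gives N, which is not designated.

No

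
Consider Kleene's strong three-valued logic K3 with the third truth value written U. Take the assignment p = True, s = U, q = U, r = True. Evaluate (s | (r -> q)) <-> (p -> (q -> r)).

U

r -> q = True -> U = U  [~True | U]
s | (r -> q) = U | U = U
q -> r = U -> True = True
p -> (q -> r) = True -> True = True
(s | (r -> q)) <-> (p -> (q -> r)) = U <-> True = U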